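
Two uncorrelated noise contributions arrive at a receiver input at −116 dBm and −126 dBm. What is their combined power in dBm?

−115.6 dBm

Convert to linear, add, convert back:
P₁ = 2.51×10⁻¹⁵ W, P₂ = 2.51×10⁻¹⁶ W
P_tot = 2.76×10⁻¹⁵ W → 10 log₁₀(P_tot / 10⁻³) = −115.6 dBm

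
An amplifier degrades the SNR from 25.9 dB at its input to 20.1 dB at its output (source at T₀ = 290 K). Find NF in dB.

NF (dB) = SNR_in(dB) − SNR_out(dB) when the source is at T₀
NF = 25.9 − 20.1 = 5.8 dB

5.8 dB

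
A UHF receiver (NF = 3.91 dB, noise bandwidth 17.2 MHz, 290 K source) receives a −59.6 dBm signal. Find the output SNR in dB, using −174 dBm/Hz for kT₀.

Noise floor: N = −174 + 10 log₁₀(B) + NF
10 log₁₀(1.72×10⁷) = 72.36 dB
N = −174 + 72.36 + 3.91 = −97.73 dBm
SNR = P_sig − N = −59.6 − (−97.73) = 38.13 dB → 38.1 dB

38.1 dB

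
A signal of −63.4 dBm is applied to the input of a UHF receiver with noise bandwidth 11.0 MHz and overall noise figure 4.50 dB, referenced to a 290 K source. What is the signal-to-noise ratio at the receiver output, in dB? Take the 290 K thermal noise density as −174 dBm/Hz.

35.7 dB

Noise floor: N = −174 + 10 log₁₀(B) + NF
10 log₁₀(1.10×10⁷) = 70.41 dB
N = −174 + 70.41 + 4.50 = −99.09 dBm
SNR = P_sig − N = −63.4 − (−99.09) = 35.69 dB → 35.7 dB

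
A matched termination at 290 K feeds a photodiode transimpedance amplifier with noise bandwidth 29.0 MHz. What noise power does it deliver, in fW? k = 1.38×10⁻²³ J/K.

P_n = kTB = 1.38×10⁻²³ × 290 × 2.90×10⁷ = 1.16×10⁻¹³ W = 116 fW

116 fW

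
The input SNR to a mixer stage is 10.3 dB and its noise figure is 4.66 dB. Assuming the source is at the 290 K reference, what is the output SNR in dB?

5.64 dB

By definition F = SNR_in/SNR_out, so in dB: SNR_out = SNR_in − NF
SNR_out = 10.3 − 4.66 = 5.64 dB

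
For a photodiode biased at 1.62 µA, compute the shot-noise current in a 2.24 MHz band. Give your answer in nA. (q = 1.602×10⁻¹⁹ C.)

I_n = √(2qI·B)
2qI·B = 2 × 1.602×10⁻¹⁹ × 1.62×10⁻⁶ × 2.24×10⁶ = 1.16×10⁻¹⁸ A²
I_n = √(1.16×10⁻¹⁸) = 1.08×10⁻⁹ A = 1.08 nA

1.08 nA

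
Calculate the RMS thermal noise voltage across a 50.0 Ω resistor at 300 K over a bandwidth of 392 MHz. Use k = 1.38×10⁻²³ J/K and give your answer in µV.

18.0 µV

V_n = √(4kTRB)
4kTRB = 4 × 1.38×10⁻²³ × 300 × 5.00×10¹ × 3.92×10⁸ = 3.25×10⁻¹⁰ V²
V_n = √(3.25×10⁻¹⁰) = 1.80×10⁻⁵ V = 18.0 µV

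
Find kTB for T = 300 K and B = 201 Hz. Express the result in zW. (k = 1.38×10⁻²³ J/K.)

P_n = kTB = 1.38×10⁻²³ × 300 × 2.01×10² = 8.32×10⁻¹⁹ W = 832 zW

832 zW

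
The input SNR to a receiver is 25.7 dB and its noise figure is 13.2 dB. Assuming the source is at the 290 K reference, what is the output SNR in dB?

By definition F = SNR_in/SNR_out, so in dB: SNR_out = SNR_in − NF
SNR_out = 25.7 − 13.2 = 12.5 dB

12.5 dB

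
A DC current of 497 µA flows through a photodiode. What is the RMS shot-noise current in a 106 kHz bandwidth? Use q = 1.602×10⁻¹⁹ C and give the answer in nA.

4.11 nA

I_n = √(2qI·B)
2qI·B = 2 × 1.602×10⁻¹⁹ × 4.97×10⁻⁴ × 1.06×10⁵ = 1.69×10⁻¹⁷ A²
I_n = √(1.69×10⁻¹⁷) = 4.11×10⁻⁹ A = 4.11 nA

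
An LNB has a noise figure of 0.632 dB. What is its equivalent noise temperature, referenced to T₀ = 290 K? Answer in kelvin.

F = 10^(0.632/10) = 1.15664
T_e = (F − 1)·T₀ = (1.15664 − 1) × 290 = 45.4 K

45.4 K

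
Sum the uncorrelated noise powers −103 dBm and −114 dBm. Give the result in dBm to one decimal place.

Convert to linear, add, convert back:
P₁ = 5.01×10⁻¹⁴ W, P₂ = 3.98×10⁻¹⁵ W
P_tot = 5.41×10⁻¹⁴ W → 10 log₁₀(P_tot / 10⁻³) = −102.7 dBm

−102.7 dBm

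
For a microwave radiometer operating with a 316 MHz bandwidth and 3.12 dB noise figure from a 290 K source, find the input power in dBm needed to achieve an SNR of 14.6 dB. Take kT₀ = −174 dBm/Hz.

Sensitivity = −174 + 10 log₁₀(B) + NF + SNR_min
= −174 + 85 + 3.12 + 14.6
= −71.28 dBm → −71.3 dBm

−71.3 dBm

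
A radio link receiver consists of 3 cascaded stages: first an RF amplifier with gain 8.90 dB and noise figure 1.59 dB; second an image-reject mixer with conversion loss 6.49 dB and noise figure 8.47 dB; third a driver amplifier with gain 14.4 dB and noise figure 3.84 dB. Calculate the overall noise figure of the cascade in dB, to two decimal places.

4.82 dB

Convert to linear (a loss of L dB is a gain of −L dB): F_i = 10^(NF_i/10), G_i = 10^(G_i,dB/10)
  Stage 1: F_1 = 10^(1.59/10) = 1.442, G_1 = 10^(8.90/10) = 7.762
  Stage 2: F_2 = 10^(8.47/10) = 7.031, G_2 = 10^(−6.49/10) = 0.2244
  Stage 3: F_3 = 10^(3.84/10) = 2.421, G_3 = 10^(14.4/10) = 27.54
Friis cascade:
  F = 1.442 + (7.031 − 1)/7.762 + (2.421 − 1)/1.742 = 3.035
NF = 10 log₁₀(3.035) = 4.82 dB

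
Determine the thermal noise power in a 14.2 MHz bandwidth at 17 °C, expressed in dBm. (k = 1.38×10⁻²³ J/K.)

−102.5 dBm

T = 17 °C + 273.15 = 290.15 K
P_n = kTB = 1.38×10⁻²³ × 290.15 × 1.42×10⁷ = 5.69×10⁻¹⁴ W
In dBm: 10 log₁₀(5.69×10⁻¹⁴ / 10⁻³) = −102.5 dBm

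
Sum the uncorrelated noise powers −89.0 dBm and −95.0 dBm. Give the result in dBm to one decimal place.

−88.0 dBm

Convert to linear, add, convert back:
P₁ = 1.26×10⁻¹² W, P₂ = 3.16×10⁻¹³ W
P_tot = 1.58×10⁻¹² W → 10 log₁₀(P_tot / 10⁻³) = −88.0 dBm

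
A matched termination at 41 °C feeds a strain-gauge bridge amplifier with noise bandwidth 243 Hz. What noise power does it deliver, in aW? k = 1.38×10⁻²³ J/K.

T = 41 °C + 273.15 = 314.15 K
P_n = kTB = 1.38×10⁻²³ × 314.15 × 2.43×10² = 1.05×10⁻¹⁸ W = 1.05 aW

1.05 aW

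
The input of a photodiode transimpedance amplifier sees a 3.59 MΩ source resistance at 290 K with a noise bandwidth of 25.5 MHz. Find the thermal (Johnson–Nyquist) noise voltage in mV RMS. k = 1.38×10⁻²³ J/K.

V_n = √(4kTRB)
4kTRB = 4 × 1.38×10⁻²³ × 290 × 3.59×10⁶ × 2.55×10⁷ = 1.47×10⁻⁶ V²
V_n = √(1.47×10⁻⁶) = 1.21×10⁻³ V = 1.21 mV

1.21 mV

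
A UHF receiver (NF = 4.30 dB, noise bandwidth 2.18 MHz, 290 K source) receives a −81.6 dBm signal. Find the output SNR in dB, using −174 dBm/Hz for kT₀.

24.7 dB

Noise floor: N = −174 + 10 log₁₀(B) + NF
10 log₁₀(2.18×10⁶) = 63.38 dB
N = −174 + 63.38 + 4.30 = −106.32 dBm
SNR = P_sig − N = −81.6 − (−106.32) = 24.72 dB → 24.7 dB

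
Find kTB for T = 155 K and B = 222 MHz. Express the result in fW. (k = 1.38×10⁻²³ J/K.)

475 fW

P_n = kTB = 1.38×10⁻²³ × 155 × 2.22×10⁸ = 4.75×10⁻¹³ W = 475 fW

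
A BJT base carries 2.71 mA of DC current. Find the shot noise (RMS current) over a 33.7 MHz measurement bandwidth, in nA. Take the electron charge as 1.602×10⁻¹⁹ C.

171 nA

I_n = √(2qI·B)
2qI·B = 2 × 1.602×10⁻¹⁹ × 2.71×10⁻³ × 3.37×10⁷ = 2.93×10⁻¹⁴ A²
I_n = √(2.93×10⁻¹⁴) = 1.71×10⁻⁷ A = 171 nA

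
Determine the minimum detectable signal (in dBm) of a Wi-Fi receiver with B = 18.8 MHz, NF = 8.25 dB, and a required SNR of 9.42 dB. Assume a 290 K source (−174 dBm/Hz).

−83.6 dBm

Sensitivity = −174 + 10 log₁₀(B) + NF + SNR_min
= −174 + 72.74 + 8.25 + 9.42
= −83.59 dBm → −83.6 dBm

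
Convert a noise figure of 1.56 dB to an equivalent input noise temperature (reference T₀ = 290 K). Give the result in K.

125 K

F = 10^(1.56/10) = 1.43219
T_e = (F − 1)·T₀ = (1.43219 − 1) × 290 = 125 K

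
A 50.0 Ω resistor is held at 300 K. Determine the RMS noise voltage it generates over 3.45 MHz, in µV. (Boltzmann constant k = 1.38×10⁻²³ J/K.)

1.69 µV

V_n = √(4kTRB)
4kTRB = 4 × 1.38×10⁻²³ × 300 × 5.00×10¹ × 3.45×10⁶ = 2.86×10⁻¹² V²
V_n = √(2.86×10⁻¹²) = 1.69×10⁻⁶ V = 1.69 µV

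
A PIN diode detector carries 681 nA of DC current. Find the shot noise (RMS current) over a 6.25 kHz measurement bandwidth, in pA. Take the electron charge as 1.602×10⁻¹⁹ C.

36.9 pA

I_n = √(2qI·B)
2qI·B = 2 × 1.602×10⁻¹⁹ × 6.81×10⁻⁷ × 6.25×10³ = 1.36×10⁻²¹ A²
I_n = √(1.36×10⁻²¹) = 3.69×10⁻¹¹ A = 36.9 pA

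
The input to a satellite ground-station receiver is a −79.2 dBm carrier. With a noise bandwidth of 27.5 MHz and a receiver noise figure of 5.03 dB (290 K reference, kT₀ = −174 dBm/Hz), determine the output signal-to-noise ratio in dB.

15.4 dB

Noise floor: N = −174 + 10 log₁₀(B) + NF
10 log₁₀(2.75×10⁷) = 74.39 dB
N = −174 + 74.39 + 5.03 = −94.58 dBm
SNR = P_sig − N = −79.2 − (−94.58) = 15.38 dB → 15.4 dB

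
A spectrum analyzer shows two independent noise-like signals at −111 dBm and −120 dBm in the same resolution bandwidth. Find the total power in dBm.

Convert to linear, add, convert back:
P₁ = 7.94×10⁻¹⁵ W, P₂ = 1.00×10⁻¹⁵ W
P_tot = 8.94×10⁻¹⁵ W → 10 log₁₀(P_tot / 10⁻³) = −110.5 dBm

−110.5 dBm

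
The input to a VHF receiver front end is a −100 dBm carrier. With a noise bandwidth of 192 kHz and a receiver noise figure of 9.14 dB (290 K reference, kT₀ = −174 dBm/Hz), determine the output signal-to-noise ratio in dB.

12.0 dB

Noise floor: N = −174 + 10 log₁₀(B) + NF
10 log₁₀(1.92×10⁵) = 52.83 dB
N = −174 + 52.83 + 9.14 = −112.03 dBm
SNR = P_sig − N = −100 − (−112.03) = 12.03 dB → 12.0 dB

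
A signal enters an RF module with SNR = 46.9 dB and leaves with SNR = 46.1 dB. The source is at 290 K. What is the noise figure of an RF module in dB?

NF (dB) = SNR_in(dB) − SNR_out(dB) when the source is at T₀
NF = 46.9 − 46.1 = 0.8 dB

0.8 dB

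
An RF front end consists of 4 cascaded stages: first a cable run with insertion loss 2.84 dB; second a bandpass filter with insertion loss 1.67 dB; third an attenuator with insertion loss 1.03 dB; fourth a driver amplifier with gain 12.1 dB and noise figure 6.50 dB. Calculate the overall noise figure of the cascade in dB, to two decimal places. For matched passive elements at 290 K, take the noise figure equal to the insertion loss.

12.04 dB

Convert to linear (a loss of L dB is a gain of −L dB): F_i = 10^(NF_i/10), G_i = 10^(G_i,dB/10)
  Stage 1: F_1 = 10^(2.84/10) = 1.923, G_1 = 10^(−2.84/10) = 0.5200
  Stage 2: F_2 = 10^(1.67/10) = 1.469, G_2 = 10^(−1.67/10) = 0.6808
  Stage 3: F_3 = 10^(1.03/10) = 1.268, G_3 = 10^(−1.03/10) = 0.7889
  Stage 4: F_4 = 10^(6.50/10) = 4.467, G_4 = 10^(12.1/10) = 16.22
Friis cascade:
  F = 1.923 + (1.469 − 1)/0.5200 + (1.268 − 1)/0.3540 + (4.467 − 1)/0.2793 = 16.00
NF = 10 log₁₀(16.00) = 12.04 dB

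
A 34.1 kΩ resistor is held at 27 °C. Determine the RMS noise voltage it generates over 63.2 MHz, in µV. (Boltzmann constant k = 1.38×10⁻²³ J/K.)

T = 27 °C + 273.15 = 300.15 K
V_n = √(4kTRB)
4kTRB = 4 × 1.38×10⁻²³ × 300.15 × 3.41×10⁴ × 6.32×10⁷ = 3.57×10⁻⁸ V²
V_n = √(3.57×10⁻⁸) = 1.89×10⁻⁴ V = 189 µV

189 µV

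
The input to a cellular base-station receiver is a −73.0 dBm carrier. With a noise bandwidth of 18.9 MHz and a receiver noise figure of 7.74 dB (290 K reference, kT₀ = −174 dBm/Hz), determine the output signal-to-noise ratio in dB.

20.5 dB

Noise floor: N = −174 + 10 log₁₀(B) + NF
10 log₁₀(1.89×10⁷) = 72.76 dB
N = −174 + 72.76 + 7.74 = −93.50 dBm
SNR = P_sig − N = −73.0 − (−93.50) = 20.50 dB → 20.5 dB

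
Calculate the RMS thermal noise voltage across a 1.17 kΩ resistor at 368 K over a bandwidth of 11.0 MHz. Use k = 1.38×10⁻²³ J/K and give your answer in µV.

16.2 µV

V_n = √(4kTRB)
4kTRB = 4 × 1.38×10⁻²³ × 368 × 1.17×10³ × 1.10×10⁷ = 2.61×10⁻¹⁰ V²
V_n = √(2.61×10⁻¹⁰) = 1.62×10⁻⁵ V = 16.2 µV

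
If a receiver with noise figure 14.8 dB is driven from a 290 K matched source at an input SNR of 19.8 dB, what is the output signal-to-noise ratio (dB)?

By definition F = SNR_in/SNR_out, so in dB: SNR_out = SNR_in − NF
SNR_out = 19.8 − 14.8 = 5.0 dB

5.0 dB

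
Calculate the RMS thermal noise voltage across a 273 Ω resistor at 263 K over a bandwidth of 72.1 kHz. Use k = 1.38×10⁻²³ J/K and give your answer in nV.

V_n = √(4kTRB)
4kTRB = 4 × 1.38×10⁻²³ × 263 × 2.73×10² × 7.21×10⁴ = 2.86×10⁻¹³ V²
V_n = √(2.86×10⁻¹³) = 5.35×10⁻⁷ V = 535 nV

535 nV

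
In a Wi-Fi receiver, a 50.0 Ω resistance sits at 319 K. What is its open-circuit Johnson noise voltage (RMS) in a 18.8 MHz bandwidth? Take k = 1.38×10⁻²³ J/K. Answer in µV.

V_n = √(4kTRB)
4kTRB = 4 × 1.38×10⁻²³ × 319 × 5.00×10¹ × 1.88×10⁷ = 1.66×10⁻¹¹ V²
V_n = √(1.66×10⁻¹¹) = 4.07×10⁻⁶ V = 4.07 µV

4.07 µV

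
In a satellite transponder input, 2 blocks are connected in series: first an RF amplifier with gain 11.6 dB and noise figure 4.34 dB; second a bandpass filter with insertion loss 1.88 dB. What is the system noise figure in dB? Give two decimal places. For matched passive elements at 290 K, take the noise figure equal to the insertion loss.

Convert to linear (a loss of L dB is a gain of −L dB): F_i = 10^(NF_i/10), G_i = 10^(G_i,dB/10)
  Stage 1: F_1 = 10^(4.34/10) = 2.716, G_1 = 10^(11.6/10) = 14.45
  Stage 2: F_2 = 10^(1.88/10) = 1.542, G_2 = 10^(−1.88/10) = 0.6486
Friis cascade:
  F = 2.716 + (1.542 − 1)/14.45 = 2.754
NF = 10 log₁₀(2.754) = 4.40 dB

4.40 dB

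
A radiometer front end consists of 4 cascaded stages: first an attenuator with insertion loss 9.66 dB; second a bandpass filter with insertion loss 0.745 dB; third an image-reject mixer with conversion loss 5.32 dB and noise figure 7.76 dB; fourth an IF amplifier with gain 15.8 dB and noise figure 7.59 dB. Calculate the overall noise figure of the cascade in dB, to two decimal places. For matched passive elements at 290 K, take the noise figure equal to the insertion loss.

Convert to linear (a loss of L dB is a gain of −L dB): F_i = 10^(NF_i/10), G_i = 10^(G_i,dB/10)
  Stage 1: F_1 = 10^(9.66/10) = 9.247, G_1 = 10^(−9.66/10) = 0.1081
  Stage 2: F_2 = 10^(0.745/10) = 1.187, G_2 = 10^(−0.745/10) = 0.8424
  Stage 3: F_3 = 10^(7.76/10) = 5.970, G_3 = 10^(−5.32/10) = 0.2938
  Stage 4: F_4 = 10^(7.59/10) = 5.741, G_4 = 10^(15.8/10) = 38.02
Friis cascade:
  F = 9.247 + (1.187 − 1)/0.1081 + (5.970 − 1)/0.09110 + (5.741 − 1)/0.02676 = 242.7
NF = 10 log₁₀(242.7) = 23.85 dB

23.85 dB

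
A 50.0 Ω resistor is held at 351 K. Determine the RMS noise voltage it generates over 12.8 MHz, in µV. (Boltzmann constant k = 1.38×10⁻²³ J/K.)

V_n = √(4kTRB)
4kTRB = 4 × 1.38×10⁻²³ × 351 × 5.00×10¹ × 1.28×10⁷ = 1.24×10⁻¹¹ V²
V_n = √(1.24×10⁻¹¹) = 3.52×10⁻⁶ V = 3.52 µV

3.52 µV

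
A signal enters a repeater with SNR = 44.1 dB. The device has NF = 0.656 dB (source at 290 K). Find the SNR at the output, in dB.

By definition F = SNR_in/SNR_out, so in dB: SNR_out = SNR_in − NF
SNR_out = 44.1 − 0.656 = 43.444 dB

43.444 dB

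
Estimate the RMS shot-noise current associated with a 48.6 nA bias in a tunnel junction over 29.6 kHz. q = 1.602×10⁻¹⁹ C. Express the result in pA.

21.5 pA

I_n = √(2qI·B)
2qI·B = 2 × 1.602×10⁻¹⁹ × 4.86×10⁻⁸ × 2.96×10⁴ = 4.61×10⁻²² A²
I_n = √(4.61×10⁻²²) = 2.15×10⁻¹¹ A = 21.5 pA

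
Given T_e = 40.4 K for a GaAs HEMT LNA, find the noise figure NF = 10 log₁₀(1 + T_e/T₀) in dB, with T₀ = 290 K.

F = 1 + T_e/T₀ = 1 + 40.4/290 = 1.13931
NF = 10 log₁₀(1.13931) = 0.566 dB

0.566 dB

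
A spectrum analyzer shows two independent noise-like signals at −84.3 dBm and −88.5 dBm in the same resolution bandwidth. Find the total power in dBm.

Convert to linear, add, convert back:
P₁ = 3.72×10⁻¹² W, P₂ = 1.41×10⁻¹² W
P_tot = 5.13×10⁻¹² W → 10 log₁₀(P_tot / 10⁻³) = −82.9 dBm

−82.9 dBm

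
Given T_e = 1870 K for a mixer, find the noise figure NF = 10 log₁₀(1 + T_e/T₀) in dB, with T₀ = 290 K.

F = 1 + T_e/T₀ = 1 + 1870/290 = 7.44828
NF = 10 log₁₀(7.44828) = 8.72 dB

8.72 dB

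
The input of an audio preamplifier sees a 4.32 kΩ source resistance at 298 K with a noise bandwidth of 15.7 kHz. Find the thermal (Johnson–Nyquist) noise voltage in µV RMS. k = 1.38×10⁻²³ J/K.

V_n = √(4kTRB)
4kTRB = 4 × 1.38×10⁻²³ × 298 × 4.32×10³ × 1.57×10⁴ = 1.12×10⁻¹² V²
V_n = √(1.12×10⁻¹²) = 1.06×10⁻⁶ V = 1.06 µV

1.06 µV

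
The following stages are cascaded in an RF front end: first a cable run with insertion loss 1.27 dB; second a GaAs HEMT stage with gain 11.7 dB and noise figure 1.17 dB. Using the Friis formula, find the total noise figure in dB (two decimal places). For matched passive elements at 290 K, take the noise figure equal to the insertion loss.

Convert to linear (a loss of L dB is a gain of −L dB): F_i = 10^(NF_i/10), G_i = 10^(G_i,dB/10)
  Stage 1: F_1 = 10^(1.27/10) = 1.340, G_1 = 10^(−1.27/10) = 0.7464
  Stage 2: F_2 = 10^(1.17/10) = 1.309, G_2 = 10^(11.7/10) = 14.79
Friis cascade:
  F = 1.340 + (1.309 − 1)/0.7464 = 1.754
NF = 10 log₁₀(1.754) = 2.44 dB

2.44 dB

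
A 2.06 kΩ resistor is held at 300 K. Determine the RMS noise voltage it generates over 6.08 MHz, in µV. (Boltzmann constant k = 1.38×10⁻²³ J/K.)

V_n = √(4kTRB)
4kTRB = 4 × 1.38×10⁻²³ × 300 × 2.06×10³ × 6.08×10⁶ = 2.07×10⁻¹⁰ V²
V_n = √(2.07×10⁻¹⁰) = 1.44×10⁻⁵ V = 14.4 µV

14.4 µV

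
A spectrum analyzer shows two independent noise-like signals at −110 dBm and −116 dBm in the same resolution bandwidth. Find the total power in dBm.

Convert to linear, add, convert back:
P₁ = 1.00×10⁻¹⁴ W, P₂ = 2.51×10⁻¹⁵ W
P_tot = 1.25×10⁻¹⁴ W → 10 log₁₀(P_tot / 10⁻³) = −109.0 dBm

−109.0 dBm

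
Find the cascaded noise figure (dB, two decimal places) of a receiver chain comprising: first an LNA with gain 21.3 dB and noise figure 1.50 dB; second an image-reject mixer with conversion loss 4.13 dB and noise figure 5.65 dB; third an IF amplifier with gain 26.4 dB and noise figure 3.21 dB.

1.62 dB

Convert to linear (a loss of L dB is a gain of −L dB): F_i = 10^(NF_i/10), G_i = 10^(G_i,dB/10)
  Stage 1: F_1 = 10^(1.50/10) = 1.413, G_1 = 10^(21.3/10) = 134.9
  Stage 2: F_2 = 10^(5.65/10) = 3.673, G_2 = 10^(−4.13/10) = 0.3864
  Stage 3: F_3 = 10^(3.21/10) = 2.094, G_3 = 10^(26.4/10) = 436.5
Friis cascade:
  F = 1.413 + (3.673 − 1)/134.9 + (2.094 − 1)/52.12 = 1.453
NF = 10 log₁₀(1.453) = 1.62 dB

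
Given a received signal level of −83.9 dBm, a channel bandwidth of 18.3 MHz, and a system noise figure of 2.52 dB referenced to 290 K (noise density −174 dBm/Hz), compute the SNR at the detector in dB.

Noise floor: N = −174 + 10 log₁₀(B) + NF
10 log₁₀(1.83×10⁷) = 72.62 dB
N = −174 + 72.62 + 2.52 = −98.86 dBm
SNR = P_sig − N = −83.9 − (−98.86) = 14.96 dB → 15.0 dB

15.0 dB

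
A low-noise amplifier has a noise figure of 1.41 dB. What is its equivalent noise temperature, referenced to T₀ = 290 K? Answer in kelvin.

F = 10^(1.41/10) = 1.38357
T_e = (F − 1)·T₀ = (1.38357 − 1) × 290 = 111 K

111 K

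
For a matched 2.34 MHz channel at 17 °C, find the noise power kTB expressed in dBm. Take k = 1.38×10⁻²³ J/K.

−110.3 dBm

T = 17 °C + 273.15 = 290.15 K
P_n = kTB = 1.38×10⁻²³ × 290.15 × 2.34×10⁶ = 9.37×10⁻¹⁵ W
In dBm: 10 log₁₀(9.37×10⁻¹⁵ / 10⁻³) = −110.3 dBm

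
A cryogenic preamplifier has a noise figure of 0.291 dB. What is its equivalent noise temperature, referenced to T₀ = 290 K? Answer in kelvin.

20.1 K

F = 10^(0.291/10) = 1.0693
T_e = (F − 1)·T₀ = (1.0693 − 1) × 290 = 20.1 K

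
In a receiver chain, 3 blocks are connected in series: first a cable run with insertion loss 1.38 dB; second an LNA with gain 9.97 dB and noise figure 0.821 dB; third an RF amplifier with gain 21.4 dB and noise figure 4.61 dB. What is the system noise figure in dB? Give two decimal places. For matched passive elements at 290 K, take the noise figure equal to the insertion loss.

2.84 dB

Convert to linear (a loss of L dB is a gain of −L dB): F_i = 10^(NF_i/10), G_i = 10^(G_i,dB/10)
  Stage 1: F_1 = 10^(1.38/10) = 1.374, G_1 = 10^(−1.38/10) = 0.7278
  Stage 2: F_2 = 10^(0.821/10) = 1.208, G_2 = 10^(9.97/10) = 9.931
  Stage 3: F_3 = 10^(4.61/10) = 2.891, G_3 = 10^(21.4/10) = 138.0
Friis cascade:
  F = 1.374 + (1.208 − 1)/0.7278 + (2.891 − 1)/7.228 = 1.922
NF = 10 log₁₀(1.922) = 2.84 dB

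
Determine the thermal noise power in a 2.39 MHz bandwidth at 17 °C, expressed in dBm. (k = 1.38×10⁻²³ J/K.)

−110.2 dBm

T = 17 °C + 273.15 = 290.15 K
P_n = kTB = 1.38×10⁻²³ × 290.15 × 2.39×10⁶ = 9.57×10⁻¹⁵ W
In dBm: 10 log₁₀(9.57×10⁻¹⁵ / 10⁻³) = −110.2 dBm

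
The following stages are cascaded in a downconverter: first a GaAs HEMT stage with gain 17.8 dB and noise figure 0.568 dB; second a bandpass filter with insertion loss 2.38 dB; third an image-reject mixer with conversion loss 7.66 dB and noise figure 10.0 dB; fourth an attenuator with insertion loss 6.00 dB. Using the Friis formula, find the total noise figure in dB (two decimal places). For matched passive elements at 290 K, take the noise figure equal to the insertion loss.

2.81 dB

Convert to linear (a loss of L dB is a gain of −L dB): F_i = 10^(NF_i/10), G_i = 10^(G_i,dB/10)
  Stage 1: F_1 = 10^(0.568/10) = 1.140, G_1 = 10^(17.8/10) = 60.26
  Stage 2: F_2 = 10^(2.38/10) = 1.730, G_2 = 10^(−2.38/10) = 0.5781
  Stage 3: F_3 = 10^(10.0/10) = 10.00, G_3 = 10^(−7.66/10) = 0.1714
  Stage 4: F_4 = 10^(6.00/10) = 3.981, G_4 = 10^(−6.00/10) = 0.2512
Friis cascade:
  F = 1.140 + (1.730 − 1)/60.26 + (10.00 − 1)/34.83 + (3.981 − 1)/5.970 = 1.910
NF = 10 log₁₀(1.910) = 2.81 dB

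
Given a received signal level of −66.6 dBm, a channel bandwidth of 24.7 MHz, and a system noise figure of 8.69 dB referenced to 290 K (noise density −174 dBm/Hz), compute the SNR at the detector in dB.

Noise floor: N = −174 + 10 log₁₀(B) + NF
10 log₁₀(2.47×10⁷) = 73.93 dB
N = −174 + 73.93 + 8.69 = −91.38 dBm
SNR = P_sig − N = −66.6 − (−91.38) = 24.78 dB → 24.8 dB

24.8 dB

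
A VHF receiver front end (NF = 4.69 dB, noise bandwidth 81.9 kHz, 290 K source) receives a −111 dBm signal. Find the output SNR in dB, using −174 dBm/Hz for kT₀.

9.2 dB

Noise floor: N = −174 + 10 log₁₀(B) + NF
10 log₁₀(8.19×10⁴) = 49.13 dB
N = −174 + 49.13 + 4.69 = −120.18 dBm
SNR = P_sig − N = −111 − (−120.18) = 9.18 dB → 9.2 dB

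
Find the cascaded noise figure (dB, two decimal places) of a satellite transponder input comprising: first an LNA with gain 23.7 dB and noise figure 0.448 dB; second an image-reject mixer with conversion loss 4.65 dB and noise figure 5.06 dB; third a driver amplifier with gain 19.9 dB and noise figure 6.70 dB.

0.66 dB

Convert to linear (a loss of L dB is a gain of −L dB): F_i = 10^(NF_i/10), G_i = 10^(G_i,dB/10)
  Stage 1: F_1 = 10^(0.448/10) = 1.109, G_1 = 10^(23.7/10) = 234.4
  Stage 2: F_2 = 10^(5.06/10) = 3.206, G_2 = 10^(−4.65/10) = 0.3428
  Stage 3: F_3 = 10^(6.70/10) = 4.677, G_3 = 10^(19.9/10) = 97.72
Friis cascade:
  F = 1.109 + (3.206 − 1)/234.4 + (4.677 − 1)/80.35 = 1.164
NF = 10 log₁₀(1.164) = 0.66 dB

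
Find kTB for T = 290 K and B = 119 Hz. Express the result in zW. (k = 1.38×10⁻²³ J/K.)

P_n = kTB = 1.38×10⁻²³ × 290 × 1.19×10² = 4.76×10⁻¹⁹ W = 476 zW

476 zW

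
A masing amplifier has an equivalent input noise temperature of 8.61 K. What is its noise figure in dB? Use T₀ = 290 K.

F = 1 + T_e/T₀ = 1 + 8.61/290 = 1.02969
NF = 10 log₁₀(1.02969) = 0.127 dB

0.127 dB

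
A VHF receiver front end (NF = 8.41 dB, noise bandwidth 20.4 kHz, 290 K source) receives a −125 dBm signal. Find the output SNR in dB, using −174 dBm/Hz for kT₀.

−2.5 dB

Noise floor: N = −174 + 10 log₁₀(B) + NF
10 log₁₀(2.04×10⁴) = 43.1 dB
N = −174 + 43.1 + 8.41 = −122.49 dBm
SNR = P_sig − N = −125 − (−122.49) = −2.51 dB → −2.5 dB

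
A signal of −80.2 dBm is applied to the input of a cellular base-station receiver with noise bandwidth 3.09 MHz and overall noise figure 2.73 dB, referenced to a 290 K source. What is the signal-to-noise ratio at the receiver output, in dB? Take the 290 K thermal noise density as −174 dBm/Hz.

Noise floor: N = −174 + 10 log₁₀(B) + NF
10 log₁₀(3.09×10⁶) = 64.9 dB
N = −174 + 64.9 + 2.73 = −106.37 dBm
SNR = P_sig − N = −80.2 − (−106.37) = 26.17 dB → 26.2 dB

26.2 dB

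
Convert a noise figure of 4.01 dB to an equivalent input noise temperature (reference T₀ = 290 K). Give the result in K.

F = 10^(4.01/10) = 2.51768
T_e = (F − 1)·T₀ = (2.51768 − 1) × 290 = 440 K

440 K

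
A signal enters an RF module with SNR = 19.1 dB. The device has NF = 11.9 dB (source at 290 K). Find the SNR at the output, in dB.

7.2 dB

By definition F = SNR_in/SNR_out, so in dB: SNR_out = SNR_in − NF
SNR_out = 19.1 − 11.9 = 7.2 dB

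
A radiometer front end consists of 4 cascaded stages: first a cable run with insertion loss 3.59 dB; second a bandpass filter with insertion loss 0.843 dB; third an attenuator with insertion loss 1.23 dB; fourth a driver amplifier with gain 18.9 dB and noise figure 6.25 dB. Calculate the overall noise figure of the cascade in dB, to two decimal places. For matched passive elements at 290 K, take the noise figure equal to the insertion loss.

Convert to linear (a loss of L dB is a gain of −L dB): F_i = 10^(NF_i/10), G_i = 10^(G_i,dB/10)
  Stage 1: F_1 = 10^(3.59/10) = 2.286, G_1 = 10^(−3.59/10) = 0.4375
  Stage 2: F_2 = 10^(0.843/10) = 1.214, G_2 = 10^(−0.843/10) = 0.8236
  Stage 3: F_3 = 10^(1.23/10) = 1.327, G_3 = 10^(−1.23/10) = 0.7534
  Stage 4: F_4 = 10^(6.25/10) = 4.217, G_4 = 10^(18.9/10) = 77.62
Friis cascade:
  F = 2.286 + (1.214 − 1)/0.4375 + (1.327 − 1)/0.3603 + (4.217 − 1)/0.2715 = 15.53
NF = 10 log₁₀(15.53) = 11.91 dB

11.91 dB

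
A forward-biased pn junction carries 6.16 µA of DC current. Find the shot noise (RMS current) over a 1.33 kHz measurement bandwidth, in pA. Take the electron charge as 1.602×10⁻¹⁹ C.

I_n = √(2qI·B)
2qI·B = 2 × 1.602×10⁻¹⁹ × 6.16×10⁻⁶ × 1.33×10³ = 2.62×10⁻²¹ A²
I_n = √(2.62×10⁻²¹) = 5.12×10⁻¹¹ A = 51.2 pA

51.2 pA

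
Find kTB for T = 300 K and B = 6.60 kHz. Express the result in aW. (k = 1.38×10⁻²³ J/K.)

27.3 aW

P_n = kTB = 1.38×10⁻²³ × 300 × 6.60×10³ = 2.73×10⁻¹⁷ W = 27.3 aW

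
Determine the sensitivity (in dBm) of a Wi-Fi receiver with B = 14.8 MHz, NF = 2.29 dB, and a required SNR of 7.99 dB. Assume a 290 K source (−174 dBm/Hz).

−92.0 dBm

Sensitivity = −174 + 10 log₁₀(B) + NF + SNR_min
= −174 + 71.7 + 2.29 + 7.99
= −92.02 dBm → −92.0 dBm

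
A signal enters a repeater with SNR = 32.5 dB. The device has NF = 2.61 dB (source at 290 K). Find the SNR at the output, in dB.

29.89 dB

By definition F = SNR_in/SNR_out, so in dB: SNR_out = SNR_in − NF
SNR_out = 32.5 − 2.61 = 29.89 dB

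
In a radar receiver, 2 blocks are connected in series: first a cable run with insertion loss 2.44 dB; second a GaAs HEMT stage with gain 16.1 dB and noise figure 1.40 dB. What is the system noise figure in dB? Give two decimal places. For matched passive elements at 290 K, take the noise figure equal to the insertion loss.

3.84 dB

Convert to linear (a loss of L dB is a gain of −L dB): F_i = 10^(NF_i/10), G_i = 10^(G_i,dB/10)
  Stage 1: F_1 = 10^(2.44/10) = 1.754, G_1 = 10^(−2.44/10) = 0.5702
  Stage 2: F_2 = 10^(1.40/10) = 1.380, G_2 = 10^(16.1/10) = 40.74
Friis cascade:
  F = 1.754 + (1.380 − 1)/0.5702 = 2.421
NF = 10 log₁₀(2.421) = 3.84 dB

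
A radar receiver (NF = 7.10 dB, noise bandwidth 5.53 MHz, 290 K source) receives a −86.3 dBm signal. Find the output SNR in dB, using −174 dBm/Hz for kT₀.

13.2 dB

Noise floor: N = −174 + 10 log₁₀(B) + NF
10 log₁₀(5.53×10⁶) = 67.43 dB
N = −174 + 67.43 + 7.10 = −99.47 dBm
SNR = P_sig − N = −86.3 − (−99.47) = 13.17 dB → 13.2 dB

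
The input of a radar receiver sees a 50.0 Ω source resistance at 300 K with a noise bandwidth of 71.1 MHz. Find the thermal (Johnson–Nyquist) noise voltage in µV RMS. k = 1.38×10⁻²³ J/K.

V_n = √(4kTRB)
4kTRB = 4 × 1.38×10⁻²³ × 300 × 5.00×10¹ × 7.11×10⁷ = 5.89×10⁻¹¹ V²
V_n = √(5.89×10⁻¹¹) = 7.67×10⁻⁶ V = 7.67 µV

7.67 µV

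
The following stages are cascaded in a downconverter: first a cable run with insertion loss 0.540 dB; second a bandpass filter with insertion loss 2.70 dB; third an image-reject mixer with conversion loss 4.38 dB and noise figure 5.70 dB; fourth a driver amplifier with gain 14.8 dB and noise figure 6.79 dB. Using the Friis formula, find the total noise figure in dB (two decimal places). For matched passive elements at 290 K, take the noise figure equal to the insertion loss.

14.72 dB

Convert to linear (a loss of L dB is a gain of −L dB): F_i = 10^(NF_i/10), G_i = 10^(G_i,dB/10)
  Stage 1: F_1 = 10^(0.540/10) = 1.132, G_1 = 10^(−0.540/10) = 0.8831
  Stage 2: F_2 = 10^(2.70/10) = 1.862, G_2 = 10^(−2.70/10) = 0.5370
  Stage 3: F_3 = 10^(5.70/10) = 3.715, G_3 = 10^(−4.38/10) = 0.3648
  Stage 4: F_4 = 10^(6.79/10) = 4.775, G_4 = 10^(14.8/10) = 30.20
Friis cascade:
  F = 1.132 + (1.862 − 1)/0.8831 + (3.715 − 1)/0.4742 + (4.775 − 1)/0.1730 = 29.66
NF = 10 log₁₀(29.66) = 14.72 dB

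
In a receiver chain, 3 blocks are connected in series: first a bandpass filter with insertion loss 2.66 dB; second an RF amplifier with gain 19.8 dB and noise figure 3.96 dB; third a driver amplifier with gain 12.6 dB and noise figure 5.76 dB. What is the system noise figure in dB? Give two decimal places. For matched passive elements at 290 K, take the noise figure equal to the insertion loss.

6.67 dB

Convert to linear (a loss of L dB is a gain of −L dB): F_i = 10^(NF_i/10), G_i = 10^(G_i,dB/10)
  Stage 1: F_1 = 10^(2.66/10) = 1.845, G_1 = 10^(−2.66/10) = 0.5420
  Stage 2: F_2 = 10^(3.96/10) = 2.489, G_2 = 10^(19.8/10) = 95.50
  Stage 3: F_3 = 10^(5.76/10) = 3.767, G_3 = 10^(12.6/10) = 18.20
Friis cascade:
  F = 1.845 + (2.489 − 1)/0.5420 + (3.767 − 1)/51.76 = 4.645
NF = 10 log₁₀(4.645) = 6.67 dB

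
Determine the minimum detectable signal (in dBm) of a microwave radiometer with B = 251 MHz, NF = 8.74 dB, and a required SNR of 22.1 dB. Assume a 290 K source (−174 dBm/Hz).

−59.2 dBm

Sensitivity = −174 + 10 log₁₀(B) + NF + SNR_min
= −174 + 84 + 8.74 + 22.1
= −59.16 dBm → −59.2 dBm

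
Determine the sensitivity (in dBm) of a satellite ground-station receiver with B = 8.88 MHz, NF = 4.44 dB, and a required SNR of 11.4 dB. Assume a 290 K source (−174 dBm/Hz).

Sensitivity = −174 + 10 log₁₀(B) + NF + SNR_min
= −174 + 69.48 + 4.44 + 11.4
= −88.68 dBm → −88.7 dBm

−88.7 dBm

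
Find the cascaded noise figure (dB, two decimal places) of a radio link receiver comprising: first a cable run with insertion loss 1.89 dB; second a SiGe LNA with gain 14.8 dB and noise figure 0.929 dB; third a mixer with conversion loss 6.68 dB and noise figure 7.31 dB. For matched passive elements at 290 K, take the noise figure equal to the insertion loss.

Convert to linear (a loss of L dB is a gain of −L dB): F_i = 10^(NF_i/10), G_i = 10^(G_i,dB/10)
  Stage 1: F_1 = 10^(1.89/10) = 1.545, G_1 = 10^(−1.89/10) = 0.6471
  Stage 2: F_2 = 10^(0.929/10) = 1.239, G_2 = 10^(14.8/10) = 30.20
  Stage 3: F_3 = 10^(7.31/10) = 5.383, G_3 = 10^(−6.68/10) = 0.2148
Friis cascade:
  F = 1.545 + (1.239 − 1)/0.6471 + (5.383 − 1)/19.54 = 2.138
NF = 10 log₁₀(2.138) = 3.30 dB

3.30 dB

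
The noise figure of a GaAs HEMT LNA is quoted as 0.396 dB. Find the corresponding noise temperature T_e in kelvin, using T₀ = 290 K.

27.7 K

F = 10^(0.396/10) = 1.09547
T_e = (F − 1)·T₀ = (1.09547 − 1) × 290 = 27.7 K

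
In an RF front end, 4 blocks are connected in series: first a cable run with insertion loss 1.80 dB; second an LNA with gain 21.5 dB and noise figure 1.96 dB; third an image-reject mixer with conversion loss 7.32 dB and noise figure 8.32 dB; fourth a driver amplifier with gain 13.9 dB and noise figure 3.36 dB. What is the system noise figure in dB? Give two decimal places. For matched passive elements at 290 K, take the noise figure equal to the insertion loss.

3.99 dB

Convert to linear (a loss of L dB is a gain of −L dB): F_i = 10^(NF_i/10), G_i = 10^(G_i,dB/10)
  Stage 1: F_1 = 10^(1.80/10) = 1.514, G_1 = 10^(−1.80/10) = 0.6607
  Stage 2: F_2 = 10^(1.96/10) = 1.570, G_2 = 10^(21.5/10) = 141.3
  Stage 3: F_3 = 10^(8.32/10) = 6.792, G_3 = 10^(−7.32/10) = 0.1854
  Stage 4: F_4 = 10^(3.36/10) = 2.168, G_4 = 10^(13.9/10) = 24.55
Friis cascade:
  F = 1.514 + (1.570 − 1)/0.6607 + (6.792 − 1)/93.33 + (2.168 − 1)/17.30 = 2.506
NF = 10 log₁₀(2.506) = 3.99 dB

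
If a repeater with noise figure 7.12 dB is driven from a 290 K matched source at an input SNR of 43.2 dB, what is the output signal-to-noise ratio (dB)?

36.08 dB

By definition F = SNR_in/SNR_out, so in dB: SNR_out = SNR_in − NF
SNR_out = 43.2 − 7.12 = 36.08 dB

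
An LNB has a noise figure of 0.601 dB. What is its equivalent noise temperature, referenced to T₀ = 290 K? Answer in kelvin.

43.0 K

F = 10^(0.601/10) = 1.14842
T_e = (F − 1)·T₀ = (1.14842 − 1) × 290 = 43.0 K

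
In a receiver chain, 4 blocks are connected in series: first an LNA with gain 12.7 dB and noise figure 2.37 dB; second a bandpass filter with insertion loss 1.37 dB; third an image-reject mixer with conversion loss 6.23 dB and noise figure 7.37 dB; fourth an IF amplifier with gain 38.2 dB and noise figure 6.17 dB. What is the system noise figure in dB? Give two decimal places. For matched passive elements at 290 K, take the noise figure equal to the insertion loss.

4.83 dB

Convert to linear (a loss of L dB is a gain of −L dB): F_i = 10^(NF_i/10), G_i = 10^(G_i,dB/10)
  Stage 1: F_1 = 10^(2.37/10) = 1.726, G_1 = 10^(12.7/10) = 18.62
  Stage 2: F_2 = 10^(1.37/10) = 1.371, G_2 = 10^(−1.37/10) = 0.7295
  Stage 3: F_3 = 10^(7.37/10) = 5.458, G_3 = 10^(−6.23/10) = 0.2382
  Stage 4: F_4 = 10^(6.17/10) = 4.140, G_4 = 10^(38.2/10) = 6607
Friis cascade:
  F = 1.726 + (1.371 − 1)/18.62 + (5.458 − 1)/13.58 + (4.140 − 1)/3.236 = 3.044
NF = 10 log₁₀(3.044) = 4.83 dB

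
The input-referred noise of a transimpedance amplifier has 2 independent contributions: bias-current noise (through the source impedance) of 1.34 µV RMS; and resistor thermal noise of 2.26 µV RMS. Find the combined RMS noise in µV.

Uncorrelated sources add in power (mean-square): V_tot = √(ΣV_i²)
V_tot = √[(1.34×10⁻⁶)² + (2.26×10⁻⁶)²] = 2.63×10⁻⁶ V = 2.63 µV

2.63 µV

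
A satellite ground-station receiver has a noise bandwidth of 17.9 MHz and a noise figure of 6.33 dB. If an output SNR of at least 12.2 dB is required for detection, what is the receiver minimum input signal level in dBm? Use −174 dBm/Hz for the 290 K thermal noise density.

Sensitivity = −174 + 10 log₁₀(B) + NF + SNR_min
= −174 + 72.53 + 6.33 + 12.2
= −82.94 dBm → −82.9 dBm

−82.9 dBm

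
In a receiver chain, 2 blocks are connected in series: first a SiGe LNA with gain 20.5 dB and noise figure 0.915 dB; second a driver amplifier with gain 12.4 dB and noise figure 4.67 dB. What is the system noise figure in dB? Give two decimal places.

Convert to linear (a loss of L dB is a gain of −L dB): F_i = 10^(NF_i/10), G_i = 10^(G_i,dB/10)
  Stage 1: F_1 = 10^(0.915/10) = 1.235, G_1 = 10^(20.5/10) = 112.2
  Stage 2: F_2 = 10^(4.67/10) = 2.931, G_2 = 10^(12.4/10) = 17.38
Friis cascade:
  F = 1.235 + (2.931 − 1)/112.2 = 1.252
NF = 10 log₁₀(1.252) = 0.98 dB

0.98 dB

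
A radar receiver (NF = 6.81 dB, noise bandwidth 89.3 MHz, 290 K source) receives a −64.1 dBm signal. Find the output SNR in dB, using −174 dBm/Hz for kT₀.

23.6 dB

Noise floor: N = −174 + 10 log₁₀(B) + NF
10 log₁₀(8.93×10⁷) = 79.51 dB
N = −174 + 79.51 + 6.81 = −87.68 dBm
SNR = P_sig − N = −64.1 − (−87.68) = 23.58 dB → 23.6 dB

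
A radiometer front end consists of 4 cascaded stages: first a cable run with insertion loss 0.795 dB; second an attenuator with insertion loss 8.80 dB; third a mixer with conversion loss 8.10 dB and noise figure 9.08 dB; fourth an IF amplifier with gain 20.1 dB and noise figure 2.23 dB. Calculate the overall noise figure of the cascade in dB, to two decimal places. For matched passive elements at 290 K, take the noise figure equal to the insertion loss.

Convert to linear (a loss of L dB is a gain of −L dB): F_i = 10^(NF_i/10), G_i = 10^(G_i,dB/10)
  Stage 1: F_1 = 10^(0.795/10) = 1.201, G_1 = 10^(−0.795/10) = 0.8327
  Stage 2: F_2 = 10^(8.80/10) = 7.586, G_2 = 10^(−8.80/10) = 0.1318
  Stage 3: F_3 = 10^(9.08/10) = 8.091, G_3 = 10^(−8.10/10) = 0.1549
  Stage 4: F_4 = 10^(2.23/10) = 1.671, G_4 = 10^(20.1/10) = 102.3
Friis cascade:
  F = 1.201 + (7.586 − 1)/0.8327 + (8.091 − 1)/0.1098 + (1.671 − 1)/0.01700 = 113.2
NF = 10 log₁₀(113.2) = 20.54 dB

20.54 dB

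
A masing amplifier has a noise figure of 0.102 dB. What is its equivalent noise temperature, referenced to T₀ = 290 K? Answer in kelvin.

F = 10^(0.102/10) = 1.02376
T_e = (F − 1)·T₀ = (1.02376 − 1) × 290 = 6.89 K

6.89 K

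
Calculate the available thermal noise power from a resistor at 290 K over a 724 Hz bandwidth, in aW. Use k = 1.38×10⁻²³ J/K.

P_n = kTB = 1.38×10⁻²³ × 290 × 7.24×10² = 2.90×10⁻¹⁸ W = 2.90 aW

2.90 aW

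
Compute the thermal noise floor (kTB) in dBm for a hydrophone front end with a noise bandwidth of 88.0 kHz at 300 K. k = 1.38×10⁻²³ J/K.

P_n = kTB = 1.38×10⁻²³ × 300 × 8.80×10⁴ = 3.64×10⁻¹⁶ W
In dBm: 10 log₁₀(3.64×10⁻¹⁶ / 10⁻³) = −124.4 dBm

−124.4 dBm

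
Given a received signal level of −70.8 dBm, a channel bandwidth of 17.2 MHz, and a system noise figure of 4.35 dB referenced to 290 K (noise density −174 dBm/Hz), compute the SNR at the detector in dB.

26.5 dB

Noise floor: N = −174 + 10 log₁₀(B) + NF
10 log₁₀(1.72×10⁷) = 72.36 dB
N = −174 + 72.36 + 4.35 = −97.29 dBm
SNR = P_sig − N = −70.8 − (−97.29) = 26.49 dB → 26.5 dB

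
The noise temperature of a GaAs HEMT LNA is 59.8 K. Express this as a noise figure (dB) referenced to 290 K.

F = 1 + T_e/T₀ = 1 + 59.8/290 = 1.20621
NF = 10 log₁₀(1.20621) = 0.814 dB

0.814 dB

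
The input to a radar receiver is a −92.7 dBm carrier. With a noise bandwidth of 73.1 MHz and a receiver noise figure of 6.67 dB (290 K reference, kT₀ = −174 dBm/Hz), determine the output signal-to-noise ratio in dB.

−4.0 dB

Noise floor: N = −174 + 10 log₁₀(B) + NF
10 log₁₀(7.31×10⁷) = 78.64 dB
N = −174 + 78.64 + 6.67 = −88.69 dBm
SNR = P_sig − N = −92.7 − (−88.69) = −4.01 dB → −4.0 dB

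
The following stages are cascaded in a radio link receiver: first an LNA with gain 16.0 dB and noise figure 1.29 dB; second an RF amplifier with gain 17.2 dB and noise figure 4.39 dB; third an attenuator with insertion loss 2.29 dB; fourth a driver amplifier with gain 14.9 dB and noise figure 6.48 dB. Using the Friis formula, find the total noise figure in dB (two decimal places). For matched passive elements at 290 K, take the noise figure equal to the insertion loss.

Convert to linear (a loss of L dB is a gain of −L dB): F_i = 10^(NF_i/10), G_i = 10^(G_i,dB/10)
  Stage 1: F_1 = 10^(1.29/10) = 1.346, G_1 = 10^(16.0/10) = 39.81
  Stage 2: F_2 = 10^(4.39/10) = 2.748, G_2 = 10^(17.2/10) = 52.48
  Stage 3: F_3 = 10^(2.29/10) = 1.694, G_3 = 10^(−2.29/10) = 0.5902
  Stage 4: F_4 = 10^(6.48/10) = 4.446, G_4 = 10^(14.9/10) = 30.90
Friis cascade:
  F = 1.346 + (2.748 − 1)/39.81 + (1.694 − 1)/2089 + (4.446 − 1)/1233 = 1.393
NF = 10 log₁₀(1.393) = 1.44 dB

1.44 dB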